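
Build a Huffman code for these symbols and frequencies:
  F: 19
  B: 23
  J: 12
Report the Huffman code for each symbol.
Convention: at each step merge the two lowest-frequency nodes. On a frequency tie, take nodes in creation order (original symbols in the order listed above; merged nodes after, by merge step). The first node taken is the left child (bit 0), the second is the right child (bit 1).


Huffman tree construction:
Step 1: Merge J(12) + F(19) = 31
Step 2: Merge B(23) + (J+F)(31) = 54
Read each symbol's code off the tree from the root (left child = 0, right child = 1).

Codes:
  F: 11 (length 2)
  B: 0 (length 1)
  J: 10 (length 2)
Average code length: 85/54 = 1.5741 bits/symbol


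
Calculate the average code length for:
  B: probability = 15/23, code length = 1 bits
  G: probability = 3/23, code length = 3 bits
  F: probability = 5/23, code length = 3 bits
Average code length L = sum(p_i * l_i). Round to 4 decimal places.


Weighted contributions p_i * l_i:
  B: (15/23) * 1 = 15/23
  G: (3/23) * 3 = 9/23
  F: (5/23) * 3 = 15/23
Sum = (15 + 9 + 15)/23 = 39/23

L = 39/23 = 1.6957 bits/symbol


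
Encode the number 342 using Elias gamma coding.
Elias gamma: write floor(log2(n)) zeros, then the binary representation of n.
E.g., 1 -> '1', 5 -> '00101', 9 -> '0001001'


num_bits = floor(log2(342)) + 1 = 9
leading_zeros = num_bits - 1 = 8
binary(342) = 101010110

Elias gamma(342) = '00000000' + '101010110' = 00000000101010110 (17 bits)


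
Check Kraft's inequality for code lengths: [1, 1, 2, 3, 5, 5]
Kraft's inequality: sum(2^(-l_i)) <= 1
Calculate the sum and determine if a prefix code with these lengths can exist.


Sum = 2^(-1) + 2^(-1) + 2^(-2) + 2^(-3) + 2^(-5) + 2^(-5)
    = 0.5 + 0.5 + 0.25 + 0.125 + 0.03125 + 0.03125
    = 46/32 = 1.4375
Since 1.4375 > 1, Kraft's inequality is NOT satisfied.
A prefix code with these lengths CANNOT exist.

Kraft sum = 1.4375. Not satisfied.


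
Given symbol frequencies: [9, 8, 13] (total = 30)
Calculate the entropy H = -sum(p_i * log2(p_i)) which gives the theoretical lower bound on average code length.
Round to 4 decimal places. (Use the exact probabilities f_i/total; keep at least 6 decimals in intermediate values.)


Per-symbol terms -p_i * log2(p_i) with p_i = f_i/30:
  p = 9/30 = 0.300000: log2(p) = -1.736966, -p*log2(p) = 0.521090
  p = 8/30 = 0.266667: log2(p) = -1.906891, -p*log2(p) = 0.508504
  p = 13/30 = 0.433333: log2(p) = -1.206451, -p*log2(p) = 0.522795
H = 0.521090 + 0.508504 + 0.522795 = 1.552389

H = 1.5524 bits/symbol


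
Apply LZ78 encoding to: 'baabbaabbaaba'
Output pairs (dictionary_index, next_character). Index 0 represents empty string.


LZ78 encoding steps:
Dictionary: {0: ''}
Step 1: w='' (idx 0), next='b' -> output (0, 'b'), add 'b' as idx 1
Step 2: w='' (idx 0), next='a' -> output (0, 'a'), add 'a' as idx 2
Step 3: w='a' (idx 2), next='b' -> output (2, 'b'), add 'ab' as idx 3
Step 4: w='b' (idx 1), next='a' -> output (1, 'a'), add 'ba' as idx 4
Step 5: w='ab' (idx 3), next='b' -> output (3, 'b'), add 'abb' as idx 5
Step 6: w='a' (idx 2), next='a' -> output (2, 'a'), add 'aa' as idx 6
Step 7: w='ba' (idx 4), end of input -> output (4, '')


Encoded: [(0, 'b'), (0, 'a'), (2, 'b'), (1, 'a'), (3, 'b'), (2, 'a'), (4, '')]


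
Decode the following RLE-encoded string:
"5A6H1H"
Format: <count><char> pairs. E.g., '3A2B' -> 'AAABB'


Expanding each <count><char> pair:
  5A -> 'AAAAA'
  6H -> 'HHHHHH'
  1H -> 'H'

Decoded = AAAAAHHHHHHH


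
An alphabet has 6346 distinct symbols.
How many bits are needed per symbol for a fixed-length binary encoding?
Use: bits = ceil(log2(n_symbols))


log2(6346) = 12.6316
Bracket: 2^12 = 4096 < 6346 <= 2^13 = 8192
So ceil(log2(6346)) = 13

bits = ceil(log2(6346)) = ceil(12.6316) = 13 bits


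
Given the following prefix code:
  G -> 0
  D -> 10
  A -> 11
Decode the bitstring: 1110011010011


Decoding step by step:
Bits 11 -> A
Bits 10 -> D
Bits 0 -> G
Bits 11 -> A
Bits 0 -> G
Bits 10 -> D
Bits 0 -> G
Bits 11 -> A


Decoded message: ADGAGDGA


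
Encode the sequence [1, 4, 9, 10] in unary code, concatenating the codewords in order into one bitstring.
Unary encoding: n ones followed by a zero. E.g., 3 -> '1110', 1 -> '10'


Encode each number as n ones followed by a terminating 0:
  1 -> 10 (2 bits)
  4 -> 11110 (5 bits)
  9 -> 1111111110 (10 bits)
  10 -> 11111111110 (11 bits)
Total length = 2 + 5 + 10 + 11 = 28 bits.

Unary([1, 4, 9, 10]) = 1011110111111111011111111110 (28 bits)


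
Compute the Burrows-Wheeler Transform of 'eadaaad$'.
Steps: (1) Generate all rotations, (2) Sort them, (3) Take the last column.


Rotations (sorted):
  0: $eadaaad -> last char: d
  1: aaad$ead -> last char: d
  2: aad$eada -> last char: a
  3: ad$eadaa -> last char: a
  4: adaaad$e -> last char: e
  5: d$eadaaa -> last char: a
  6: daaad$ea -> last char: a
  7: eadaaad$ -> last char: $


BWT = ddaaeaa$


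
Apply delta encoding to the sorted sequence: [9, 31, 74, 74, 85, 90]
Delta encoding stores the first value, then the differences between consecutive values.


First value: 9
Deltas:
  31 - 9 = 22
  74 - 31 = 43
  74 - 74 = 0
  85 - 74 = 11
  90 - 85 = 5


Delta encoded: [9, 22, 43, 0, 11, 5]


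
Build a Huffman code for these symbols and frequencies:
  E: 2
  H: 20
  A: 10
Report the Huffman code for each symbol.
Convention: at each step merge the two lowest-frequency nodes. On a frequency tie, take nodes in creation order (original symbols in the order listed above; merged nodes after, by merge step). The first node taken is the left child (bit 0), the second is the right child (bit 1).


Huffman tree construction:
Step 1: Merge E(2) + A(10) = 12
Step 2: Merge (E+A)(12) + H(20) = 32
Read each symbol's code off the tree from the root (left child = 0, right child = 1).

Codes:
  E: 00 (length 2)
  H: 1 (length 1)
  A: 01 (length 2)
Average code length: 44/32 = 1.3750 bits/symbol


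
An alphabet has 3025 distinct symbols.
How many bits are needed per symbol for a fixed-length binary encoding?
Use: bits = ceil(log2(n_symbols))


log2(3025) = 11.5627
Bracket: 2^11 = 2048 < 3025 <= 2^12 = 4096
So ceil(log2(3025)) = 12

bits = ceil(log2(3025)) = ceil(11.5627) = 12 bits


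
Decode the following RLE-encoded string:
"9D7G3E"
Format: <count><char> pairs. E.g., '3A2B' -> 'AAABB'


Expanding each <count><char> pair:
  9D -> 'DDDDDDDDD'
  7G -> 'GGGGGGG'
  3E -> 'EEE'

Decoded = DDDDDDDDDGGGGGGGEEE


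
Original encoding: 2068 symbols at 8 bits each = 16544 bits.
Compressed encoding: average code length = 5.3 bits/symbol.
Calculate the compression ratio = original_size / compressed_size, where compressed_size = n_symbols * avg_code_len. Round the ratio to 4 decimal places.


original_size = n_symbols * orig_bits = 2068 * 8 = 16544 bits
compressed_size = n_symbols * avg_code_len = 2068 * 5.3 = 10960.4 bits
ratio = original_size / compressed_size = 16544 / 10960.4 = 1.5094

Compression ratio = 1.5094


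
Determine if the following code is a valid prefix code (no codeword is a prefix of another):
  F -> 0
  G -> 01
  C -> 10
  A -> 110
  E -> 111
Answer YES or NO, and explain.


Checking each pair (does one codeword prefix another?):
  F='0' vs G='01': prefix -- VIOLATION

NO -- this is NOT a valid prefix code. F (0) is a prefix of G (01).


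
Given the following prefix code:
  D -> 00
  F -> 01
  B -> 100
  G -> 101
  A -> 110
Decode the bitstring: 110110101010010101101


Decoding step by step:
Bits 110 -> A
Bits 110 -> A
Bits 101 -> G
Bits 01 -> F
Bits 00 -> D
Bits 101 -> G
Bits 01 -> F
Bits 101 -> G


Decoded message: AAGFDGFG


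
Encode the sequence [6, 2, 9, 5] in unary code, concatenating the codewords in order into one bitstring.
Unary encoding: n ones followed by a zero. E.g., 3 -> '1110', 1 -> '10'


Encode each number as n ones followed by a terminating 0:
  6 -> 1111110 (7 bits)
  2 -> 110 (3 bits)
  9 -> 1111111110 (10 bits)
  5 -> 111110 (6 bits)
Total length = 7 + 3 + 10 + 6 = 26 bits.

Unary([6, 2, 9, 5]) = 11111101101111111110111110 (26 bits)


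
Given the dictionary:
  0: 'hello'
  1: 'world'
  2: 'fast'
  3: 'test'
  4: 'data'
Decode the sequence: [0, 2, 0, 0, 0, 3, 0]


Look up each index in the dictionary:
  0 -> 'hello'
  2 -> 'fast'
  0 -> 'hello'
  0 -> 'hello'
  0 -> 'hello'
  3 -> 'test'
  0 -> 'hello'

Decoded: "hello fast hello hello hello test hello"


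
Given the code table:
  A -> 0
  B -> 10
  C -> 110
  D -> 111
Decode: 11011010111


Decoding:
110 -> C
110 -> C
10 -> B
111 -> D


Result: CCBD


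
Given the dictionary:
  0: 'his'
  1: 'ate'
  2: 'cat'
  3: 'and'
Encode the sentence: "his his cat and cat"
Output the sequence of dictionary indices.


Look up each word in the dictionary:
  'his' -> 0
  'his' -> 0
  'cat' -> 2
  'and' -> 3
  'cat' -> 2

Encoded: [0, 0, 2, 3, 2]


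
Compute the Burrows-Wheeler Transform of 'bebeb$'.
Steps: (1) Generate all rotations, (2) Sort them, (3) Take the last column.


Rotations (sorted):
  0: $bebeb -> last char: b
  1: b$bebe -> last char: e
  2: beb$be -> last char: e
  3: bebeb$ -> last char: $
  4: eb$beb -> last char: b
  5: ebeb$b -> last char: b


BWT = bee$bb


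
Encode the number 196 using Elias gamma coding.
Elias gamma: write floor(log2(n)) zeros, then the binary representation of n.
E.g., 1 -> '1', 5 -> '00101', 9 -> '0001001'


num_bits = floor(log2(196)) + 1 = 8
leading_zeros = num_bits - 1 = 7
binary(196) = 11000100

Elias gamma(196) = '0000000' + '11000100' = 000000011000100 (15 bits)


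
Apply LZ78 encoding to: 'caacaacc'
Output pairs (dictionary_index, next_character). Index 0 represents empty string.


LZ78 encoding steps:
Dictionary: {0: ''}
Step 1: w='' (idx 0), next='c' -> output (0, 'c'), add 'c' as idx 1
Step 2: w='' (idx 0), next='a' -> output (0, 'a'), add 'a' as idx 2
Step 3: w='a' (idx 2), next='c' -> output (2, 'c'), add 'ac' as idx 3
Step 4: w='a' (idx 2), next='a' -> output (2, 'a'), add 'aa' as idx 4
Step 5: w='c' (idx 1), next='c' -> output (1, 'c'), add 'cc' as idx 5


Encoded: [(0, 'c'), (0, 'a'), (2, 'c'), (2, 'a'), (1, 'c')]


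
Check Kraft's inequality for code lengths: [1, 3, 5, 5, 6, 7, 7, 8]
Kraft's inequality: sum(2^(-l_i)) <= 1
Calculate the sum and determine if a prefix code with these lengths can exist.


Sum = 2^(-1) + 2^(-3) + 2^(-5) + 2^(-5) + 2^(-6) + 2^(-7) + 2^(-7) + 2^(-8)
    = 0.5 + 0.125 + 0.03125 + 0.03125 + 0.015625 + 0.0078125 + 0.0078125 + 0.00390625
    = 185/256 = 0.72265625
Since 0.72265625 <= 1, Kraft's inequality IS satisfied.
A prefix code with these lengths CAN exist.

Kraft sum = 0.72265625. Satisfied.


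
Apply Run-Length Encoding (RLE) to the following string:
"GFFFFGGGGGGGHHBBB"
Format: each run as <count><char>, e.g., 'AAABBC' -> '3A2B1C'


Scanning runs left to right:
  i=0: run of 'G' x 1 -> '1G'
  i=1: run of 'F' x 4 -> '4F'
  i=5: run of 'G' x 7 -> '7G'
  i=12: run of 'H' x 2 -> '2H'
  i=14: run of 'B' x 3 -> '3B'

RLE = 1G4F7G2H3B


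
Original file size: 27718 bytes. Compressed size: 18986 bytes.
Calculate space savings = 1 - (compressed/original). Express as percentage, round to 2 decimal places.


ratio = compressed/original = 18986/27718 = 0.68497
savings = 1 - ratio = 1 - 0.68497 = 0.31503
as a percentage: 0.31503 * 100 = 31.5%

Space savings = 1 - 18986/27718 = 31.5%


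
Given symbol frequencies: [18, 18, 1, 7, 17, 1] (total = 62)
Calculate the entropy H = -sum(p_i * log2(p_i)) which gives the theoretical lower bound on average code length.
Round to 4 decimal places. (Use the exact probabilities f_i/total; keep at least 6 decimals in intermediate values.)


Per-symbol terms -p_i * log2(p_i) with p_i = f_i/62:
  p = 18/62 = 0.290323: log2(p) = -1.784271, -p*log2(p) = 0.518014
  p = 18/62 = 0.290323: log2(p) = -1.784271, -p*log2(p) = 0.518014
  p = 1/62 = 0.016129: log2(p) = -5.954196, -p*log2(p) = 0.096035
  p = 7/62 = 0.112903: log2(p) = -3.146841, -p*log2(p) = 0.355289
  p = 17/62 = 0.274194: log2(p) = -1.866733, -p*log2(p) = 0.511846
  p = 1/62 = 0.016129: log2(p) = -5.954196, -p*log2(p) = 0.096035
H = 0.518014 + 0.518014 + 0.096035 + 0.355289 + 0.511846 + 0.096035 = 2.095233

H = 2.0952 bits/symbol


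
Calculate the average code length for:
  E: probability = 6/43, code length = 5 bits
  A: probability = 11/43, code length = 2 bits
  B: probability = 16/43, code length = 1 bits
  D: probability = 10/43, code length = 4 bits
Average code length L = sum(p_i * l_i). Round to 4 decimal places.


Weighted contributions p_i * l_i:
  E: (6/43) * 5 = 30/43
  A: (11/43) * 2 = 22/43
  B: (16/43) * 1 = 16/43
  D: (10/43) * 4 = 40/43
Sum = (30 + 22 + 16 + 40)/43 = 108/43

L = 108/43 = 2.5116 bits/symbol


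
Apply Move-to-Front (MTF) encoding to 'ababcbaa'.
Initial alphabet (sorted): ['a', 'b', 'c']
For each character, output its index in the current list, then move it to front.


MTF encoding:
'a': index 0 in ['a', 'b', 'c'] -> ['a', 'b', 'c']
'b': index 1 in ['a', 'b', 'c'] -> ['b', 'a', 'c']
'a': index 1 in ['b', 'a', 'c'] -> ['a', 'b', 'c']
'b': index 1 in ['a', 'b', 'c'] -> ['b', 'a', 'c']
'c': index 2 in ['b', 'a', 'c'] -> ['c', 'b', 'a']
'b': index 1 in ['c', 'b', 'a'] -> ['b', 'c', 'a']
'a': index 2 in ['b', 'c', 'a'] -> ['a', 'b', 'c']
'a': index 0 in ['a', 'b', 'c'] -> ['a', 'b', 'c']


Output: [0, 1, 1, 1, 2, 1, 2, 0]


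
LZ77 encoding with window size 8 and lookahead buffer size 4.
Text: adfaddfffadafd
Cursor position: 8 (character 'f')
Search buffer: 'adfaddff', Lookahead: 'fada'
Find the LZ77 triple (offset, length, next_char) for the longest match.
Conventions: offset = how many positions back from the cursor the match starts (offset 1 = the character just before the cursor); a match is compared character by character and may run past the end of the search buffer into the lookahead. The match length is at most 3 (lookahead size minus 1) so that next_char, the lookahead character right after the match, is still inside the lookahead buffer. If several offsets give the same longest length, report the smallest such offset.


Try each offset into the search buffer:
  offset=1 (pos 7, char 'f'): match length 1
  offset=2 (pos 6, char 'f'): match length 1
  offset=3 (pos 5, char 'd'): match length 0
  offset=4 (pos 4, char 'd'): match length 0
  offset=5 (pos 3, char 'a'): match length 0
  offset=6 (pos 2, char 'f'): match length 3
  offset=7 (pos 1, char 'd'): match length 0
  offset=8 (pos 0, char 'a'): match length 0
Longest match has length 3 at offset 6.
next_char = character at position 8 + 3 = 11 -> 'a'

Best match: offset=6, length=3 (matching 'fad' starting at position 2)
LZ77 triple: (6, 3, 'a')


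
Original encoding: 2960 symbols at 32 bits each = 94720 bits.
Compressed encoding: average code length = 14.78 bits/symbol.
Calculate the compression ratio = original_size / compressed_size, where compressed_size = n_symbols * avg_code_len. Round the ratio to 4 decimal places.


original_size = n_symbols * orig_bits = 2960 * 32 = 94720 bits
compressed_size = n_symbols * avg_code_len = 2960 * 14.78 = 43748.8 bits
ratio = original_size / compressed_size = 94720 / 43748.8 = 2.1651

Compression ratio = 2.1651


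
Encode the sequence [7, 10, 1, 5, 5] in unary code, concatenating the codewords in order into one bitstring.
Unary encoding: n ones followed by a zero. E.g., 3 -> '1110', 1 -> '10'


Encode each number as n ones followed by a terminating 0:
  7 -> 11111110 (8 bits)
  10 -> 11111111110 (11 bits)
  1 -> 10 (2 bits)
  5 -> 111110 (6 bits)
  5 -> 111110 (6 bits)
Total length = 8 + 11 + 2 + 6 + 6 = 33 bits.

Unary([7, 10, 1, 5, 5]) = 111111101111111111010111110111110 (33 bits)


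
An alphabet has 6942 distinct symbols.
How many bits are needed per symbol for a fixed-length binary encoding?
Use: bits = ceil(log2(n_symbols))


log2(6942) = 12.7611
Bracket: 2^12 = 4096 < 6942 <= 2^13 = 8192
So ceil(log2(6942)) = 13

bits = ceil(log2(6942)) = ceil(12.7611) = 13 bits


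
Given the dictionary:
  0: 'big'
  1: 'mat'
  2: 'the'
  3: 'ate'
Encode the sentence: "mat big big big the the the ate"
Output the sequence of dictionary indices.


Look up each word in the dictionary:
  'mat' -> 1
  'big' -> 0
  'big' -> 0
  'big' -> 0
  'the' -> 2
  'the' -> 2
  'the' -> 2
  'ate' -> 3

Encoded: [1, 0, 0, 0, 2, 2, 2, 3]


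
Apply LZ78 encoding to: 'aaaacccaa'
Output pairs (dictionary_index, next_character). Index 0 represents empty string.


LZ78 encoding steps:
Dictionary: {0: ''}
Step 1: w='' (idx 0), next='a' -> output (0, 'a'), add 'a' as idx 1
Step 2: w='a' (idx 1), next='a' -> output (1, 'a'), add 'aa' as idx 2
Step 3: w='a' (idx 1), next='c' -> output (1, 'c'), add 'ac' as idx 3
Step 4: w='' (idx 0), next='c' -> output (0, 'c'), add 'c' as idx 4
Step 5: w='c' (idx 4), next='a' -> output (4, 'a'), add 'ca' as idx 5
Step 6: w='a' (idx 1), end of input -> output (1, '')


Encoded: [(0, 'a'), (1, 'a'), (1, 'c'), (0, 'c'), (4, 'a'), (1, '')]


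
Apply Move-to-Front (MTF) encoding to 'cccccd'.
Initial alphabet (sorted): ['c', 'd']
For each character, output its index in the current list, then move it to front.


MTF encoding:
'c': index 0 in ['c', 'd'] -> ['c', 'd']
'c': index 0 in ['c', 'd'] -> ['c', 'd']
'c': index 0 in ['c', 'd'] -> ['c', 'd']
'c': index 0 in ['c', 'd'] -> ['c', 'd']
'c': index 0 in ['c', 'd'] -> ['c', 'd']
'd': index 1 in ['c', 'd'] -> ['d', 'c']


Output: [0, 0, 0, 0, 0, 1]


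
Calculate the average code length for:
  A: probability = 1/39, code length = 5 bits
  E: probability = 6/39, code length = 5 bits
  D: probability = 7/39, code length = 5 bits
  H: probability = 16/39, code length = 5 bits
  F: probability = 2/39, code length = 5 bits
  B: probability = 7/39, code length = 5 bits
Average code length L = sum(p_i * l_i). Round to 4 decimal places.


Weighted contributions p_i * l_i:
  A: (1/39) * 5 = 5/39
  E: (6/39) * 5 = 30/39
  D: (7/39) * 5 = 35/39
  H: (16/39) * 5 = 80/39
  F: (2/39) * 5 = 10/39
  B: (7/39) * 5 = 35/39
Sum = (5 + 30 + 35 + 80 + 10 + 35)/39 = 195/39

L = 195/39 = 5.0000 bits/symbol


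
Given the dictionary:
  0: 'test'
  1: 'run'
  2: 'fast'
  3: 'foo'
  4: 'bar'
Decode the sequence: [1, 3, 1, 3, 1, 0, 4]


Look up each index in the dictionary:
  1 -> 'run'
  3 -> 'foo'
  1 -> 'run'
  3 -> 'foo'
  1 -> 'run'
  0 -> 'test'
  4 -> 'bar'

Decoded: "run foo run foo run test bar"


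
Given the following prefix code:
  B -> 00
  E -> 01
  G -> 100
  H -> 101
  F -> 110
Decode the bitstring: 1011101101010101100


Decoding step by step:
Bits 101 -> H
Bits 110 -> F
Bits 110 -> F
Bits 101 -> H
Bits 01 -> E
Bits 01 -> E
Bits 100 -> G


Decoded message: HFFHEEG


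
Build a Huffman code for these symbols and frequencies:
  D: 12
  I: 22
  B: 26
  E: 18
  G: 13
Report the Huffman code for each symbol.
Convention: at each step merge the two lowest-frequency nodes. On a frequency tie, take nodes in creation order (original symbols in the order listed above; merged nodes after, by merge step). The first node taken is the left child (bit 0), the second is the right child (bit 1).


Huffman tree construction:
Step 1: Merge D(12) + G(13) = 25
Step 2: Merge E(18) + I(22) = 40
Step 3: Merge (D+G)(25) + B(26) = 51
Step 4: Merge (E+I)(40) + ((D+G)+B)(51) = 91
Read each symbol's code off the tree from the root (left child = 0, right child = 1).

Codes:
  D: 100 (length 3)
  I: 01 (length 2)
  B: 11 (length 2)
  E: 00 (length 2)
  G: 101 (length 3)
Average code length: 207/91 = 2.2747 bits/symbol


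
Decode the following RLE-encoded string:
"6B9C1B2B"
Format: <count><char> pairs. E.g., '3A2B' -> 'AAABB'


Expanding each <count><char> pair:
  6B -> 'BBBBBB'
  9C -> 'CCCCCCCCC'
  1B -> 'B'
  2B -> 'BB'

Decoded = BBBBBBCCCCCCCCCBBB


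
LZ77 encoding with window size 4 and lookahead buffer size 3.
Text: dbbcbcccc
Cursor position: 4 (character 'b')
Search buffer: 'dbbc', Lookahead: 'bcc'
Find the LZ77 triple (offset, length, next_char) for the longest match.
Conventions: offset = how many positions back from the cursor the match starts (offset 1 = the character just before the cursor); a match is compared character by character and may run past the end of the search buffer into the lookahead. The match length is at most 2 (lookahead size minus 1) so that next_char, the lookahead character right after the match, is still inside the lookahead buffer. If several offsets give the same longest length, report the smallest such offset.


Try each offset into the search buffer:
  offset=1 (pos 3, char 'c'): match length 0
  offset=2 (pos 2, char 'b'): match length 2
  offset=3 (pos 1, char 'b'): match length 1
  offset=4 (pos 0, char 'd'): match length 0
Longest match has length 2 at offset 2.
next_char = character at position 4 + 2 = 6 -> 'c'

Best match: offset=2, length=2 (matching 'bc' starting at position 2)
LZ77 triple: (2, 2, 'c')


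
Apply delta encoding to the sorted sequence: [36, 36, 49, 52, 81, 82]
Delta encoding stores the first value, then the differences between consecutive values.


First value: 36
Deltas:
  36 - 36 = 0
  49 - 36 = 13
  52 - 49 = 3
  81 - 52 = 29
  82 - 81 = 1


Delta encoded: [36, 0, 13, 3, 29, 1]


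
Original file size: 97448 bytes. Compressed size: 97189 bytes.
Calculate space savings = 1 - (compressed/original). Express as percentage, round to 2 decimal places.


ratio = compressed/original = 97189/97448 = 0.997342
savings = 1 - ratio = 1 - 0.997342 = 0.002658
as a percentage: 0.002658 * 100 = 0.27%

Space savings = 1 - 97189/97448 = 0.27%


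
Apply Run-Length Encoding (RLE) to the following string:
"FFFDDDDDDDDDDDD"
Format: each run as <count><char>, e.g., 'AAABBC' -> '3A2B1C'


Scanning runs left to right:
  i=0: run of 'F' x 3 -> '3F'
  i=3: run of 'D' x 12 -> '12D'

RLE = 3F12D


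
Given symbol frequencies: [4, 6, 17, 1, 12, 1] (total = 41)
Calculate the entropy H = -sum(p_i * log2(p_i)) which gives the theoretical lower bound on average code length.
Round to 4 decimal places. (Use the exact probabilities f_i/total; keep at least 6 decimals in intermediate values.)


Per-symbol terms -p_i * log2(p_i) with p_i = f_i/41:
  p = 4/41 = 0.097561: log2(p) = -3.357552, -p*log2(p) = 0.327566
  p = 6/41 = 0.146341: log2(p) = -2.772590, -p*log2(p) = 0.405745
  p = 17/41 = 0.414634: log2(p) = -1.270089, -p*log2(p) = 0.526622
  p = 1/41 = 0.024390: log2(p) = -5.357552, -p*log2(p) = 0.130672
  p = 12/41 = 0.292683: log2(p) = -1.772590, -p*log2(p) = 0.518807
  p = 1/41 = 0.024390: log2(p) = -5.357552, -p*log2(p) = 0.130672
H = 0.327566 + 0.405745 + 0.526622 + 0.130672 + 0.518807 + 0.130672 = 2.040084

H = 2.0401 bits/symbol


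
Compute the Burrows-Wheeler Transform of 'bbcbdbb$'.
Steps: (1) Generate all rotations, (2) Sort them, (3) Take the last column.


Rotations (sorted):
  0: $bbcbdbb -> last char: b
  1: b$bbcbdb -> last char: b
  2: bb$bbcbd -> last char: d
  3: bbcbdbb$ -> last char: $
  4: bcbdbb$b -> last char: b
  5: bdbb$bbc -> last char: c
  6: cbdbb$bb -> last char: b
  7: dbb$bbcb -> last char: b


BWT = bbd$bcbb


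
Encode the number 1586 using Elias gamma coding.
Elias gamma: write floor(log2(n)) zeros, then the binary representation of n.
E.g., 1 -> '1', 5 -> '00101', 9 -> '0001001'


num_bits = floor(log2(1586)) + 1 = 11
leading_zeros = num_bits - 1 = 10
binary(1586) = 11000110010

Elias gamma(1586) = '0000000000' + '11000110010' = 000000000011000110010 (21 bits)


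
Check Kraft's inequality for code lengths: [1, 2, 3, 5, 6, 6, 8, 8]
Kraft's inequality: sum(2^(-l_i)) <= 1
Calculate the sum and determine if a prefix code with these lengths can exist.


Sum = 2^(-1) + 2^(-2) + 2^(-3) + 2^(-5) + 2^(-6) + 2^(-6) + 2^(-8) + 2^(-8)
    = 0.5 + 0.25 + 0.125 + 0.03125 + 0.015625 + 0.015625 + 0.00390625 + 0.00390625
    = 242/256 = 0.9453125
Since 0.9453125 <= 1, Kraft's inequality IS satisfied.
A prefix code with these lengths CAN exist.

Kraft sum = 0.9453125. Satisfied.


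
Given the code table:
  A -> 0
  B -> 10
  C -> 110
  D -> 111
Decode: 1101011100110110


Decoding:
110 -> C
10 -> B
111 -> D
0 -> A
0 -> A
110 -> C
110 -> C


Result: CBDAACC


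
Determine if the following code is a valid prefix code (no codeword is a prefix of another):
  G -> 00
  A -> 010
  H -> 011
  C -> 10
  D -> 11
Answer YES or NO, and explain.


Checking each pair (does one codeword prefix another?):
  G='00' vs A='010': no prefix
  G='00' vs H='011': no prefix
  G='00' vs C='10': no prefix
  G='00' vs D='11': no prefix
  A='010' vs G='00': no prefix
  A='010' vs H='011': no prefix
  A='010' vs C='10': no prefix
  A='010' vs D='11': no prefix
  H='011' vs G='00': no prefix
  H='011' vs A='010': no prefix
  H='011' vs C='10': no prefix
  H='011' vs D='11': no prefix
  C='10' vs G='00': no prefix
  C='10' vs A='010': no prefix
  C='10' vs H='011': no prefix
  C='10' vs D='11': no prefix
  D='11' vs G='00': no prefix
  D='11' vs A='010': no prefix
  D='11' vs H='011': no prefix
  D='11' vs C='10': no prefix
No violation found over all pairs.

YES -- this is a valid prefix code. No codeword is a prefix of any other codeword.


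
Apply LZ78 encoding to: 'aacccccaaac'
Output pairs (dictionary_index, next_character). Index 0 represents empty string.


LZ78 encoding steps:
Dictionary: {0: ''}
Step 1: w='' (idx 0), next='a' -> output (0, 'a'), add 'a' as idx 1
Step 2: w='a' (idx 1), next='c' -> output (1, 'c'), add 'ac' as idx 2
Step 3: w='' (idx 0), next='c' -> output (0, 'c'), add 'c' as idx 3
Step 4: w='c' (idx 3), next='c' -> output (3, 'c'), add 'cc' as idx 4
Step 5: w='c' (idx 3), next='a' -> output (3, 'a'), add 'ca' as idx 5
Step 6: w='a' (idx 1), next='a' -> output (1, 'a'), add 'aa' as idx 6
Step 7: w='c' (idx 3), end of input -> output (3, '')


Encoded: [(0, 'a'), (1, 'c'), (0, 'c'), (3, 'c'), (3, 'a'), (1, 'a'), (3, '')]


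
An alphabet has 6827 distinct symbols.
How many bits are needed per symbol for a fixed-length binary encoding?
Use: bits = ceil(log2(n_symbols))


log2(6827) = 12.737
Bracket: 2^12 = 4096 < 6827 <= 2^13 = 8192
So ceil(log2(6827)) = 13

bits = ceil(log2(6827)) = ceil(12.737) = 13 bits


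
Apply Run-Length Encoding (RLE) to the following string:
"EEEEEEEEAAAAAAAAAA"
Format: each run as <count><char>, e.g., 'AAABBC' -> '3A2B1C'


Scanning runs left to right:
  i=0: run of 'E' x 8 -> '8E'
  i=8: run of 'A' x 10 -> '10A'

RLE = 8E10A


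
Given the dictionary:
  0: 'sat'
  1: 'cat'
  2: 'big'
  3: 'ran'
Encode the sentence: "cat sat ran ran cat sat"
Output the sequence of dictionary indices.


Look up each word in the dictionary:
  'cat' -> 1
  'sat' -> 0
  'ran' -> 3
  'ran' -> 3
  'cat' -> 1
  'sat' -> 0

Encoded: [1, 0, 3, 3, 1, 0]


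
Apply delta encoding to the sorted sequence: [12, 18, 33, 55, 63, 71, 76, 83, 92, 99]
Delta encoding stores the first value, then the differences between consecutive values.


First value: 12
Deltas:
  18 - 12 = 6
  33 - 18 = 15
  55 - 33 = 22
  63 - 55 = 8
  71 - 63 = 8
  76 - 71 = 5
  83 - 76 = 7
  92 - 83 = 9
  99 - 92 = 7


Delta encoded: [12, 6, 15, 22, 8, 8, 5, 7, 9, 7]


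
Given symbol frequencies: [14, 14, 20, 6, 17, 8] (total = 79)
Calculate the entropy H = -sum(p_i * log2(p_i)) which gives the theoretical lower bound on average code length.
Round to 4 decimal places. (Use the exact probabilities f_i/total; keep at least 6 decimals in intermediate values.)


Per-symbol terms -p_i * log2(p_i) with p_i = f_i/79:
  p = 14/79 = 0.177215: log2(p) = -2.496426, -p*log2(p) = 0.442405
  p = 14/79 = 0.177215: log2(p) = -2.496426, -p*log2(p) = 0.442405
  p = 20/79 = 0.253165: log2(p) = -1.981853, -p*log2(p) = 0.501735
  p = 6/79 = 0.075949: log2(p) = -3.718818, -p*log2(p) = 0.282442
  p = 17/79 = 0.215190: log2(p) = -2.216318, -p*log2(p) = 0.476929
  p = 8/79 = 0.101266: log2(p) = -3.303781, -p*log2(p) = 0.334560
H = 0.442405 + 0.442405 + 0.501735 + 0.282442 + 0.476929 + 0.334560 = 2.480476

H = 2.4805 bits/symbol


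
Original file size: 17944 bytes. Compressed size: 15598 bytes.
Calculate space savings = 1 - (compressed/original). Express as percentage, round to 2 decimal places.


ratio = compressed/original = 15598/17944 = 0.86926
savings = 1 - ratio = 1 - 0.86926 = 0.13074
as a percentage: 0.13074 * 100 = 13.07%

Space savings = 1 - 15598/17944 = 13.07%


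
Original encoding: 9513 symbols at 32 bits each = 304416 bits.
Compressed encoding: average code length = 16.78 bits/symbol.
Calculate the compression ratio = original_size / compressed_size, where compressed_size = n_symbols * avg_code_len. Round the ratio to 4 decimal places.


original_size = n_symbols * orig_bits = 9513 * 32 = 304416 bits
compressed_size = n_symbols * avg_code_len = 9513 * 16.78 = 159628.14 bits
ratio = original_size / compressed_size = 304416 / 159628.14 = 1.907

Compression ratio = 1.907


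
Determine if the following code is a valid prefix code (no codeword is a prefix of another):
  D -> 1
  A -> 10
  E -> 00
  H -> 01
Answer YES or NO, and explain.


Checking each pair (does one codeword prefix another?):
  D='1' vs A='10': prefix -- VIOLATION

NO -- this is NOT a valid prefix code. D (1) is a prefix of A (10).


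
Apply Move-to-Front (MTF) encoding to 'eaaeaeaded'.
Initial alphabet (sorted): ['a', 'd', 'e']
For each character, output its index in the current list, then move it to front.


MTF encoding:
'e': index 2 in ['a', 'd', 'e'] -> ['e', 'a', 'd']
'a': index 1 in ['e', 'a', 'd'] -> ['a', 'e', 'd']
'a': index 0 in ['a', 'e', 'd'] -> ['a', 'e', 'd']
'e': index 1 in ['a', 'e', 'd'] -> ['e', 'a', 'd']
'a': index 1 in ['e', 'a', 'd'] -> ['a', 'e', 'd']
'e': index 1 in ['a', 'e', 'd'] -> ['e', 'a', 'd']
'a': index 1 in ['e', 'a', 'd'] -> ['a', 'e', 'd']
'd': index 2 in ['a', 'e', 'd'] -> ['d', 'a', 'e']
'e': index 2 in ['d', 'a', 'e'] -> ['e', 'd', 'a']
'd': index 1 in ['e', 'd', 'a'] -> ['d', 'e', 'a']


Output: [2, 1, 0, 1, 1, 1, 1, 2, 2, 1]


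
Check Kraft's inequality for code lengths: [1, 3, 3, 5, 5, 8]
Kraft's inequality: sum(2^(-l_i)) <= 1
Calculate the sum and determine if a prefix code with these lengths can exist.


Sum = 2^(-1) + 2^(-3) + 2^(-3) + 2^(-5) + 2^(-5) + 2^(-8)
    = 0.5 + 0.125 + 0.125 + 0.03125 + 0.03125 + 0.00390625
    = 209/256 = 0.81640625
Since 0.81640625 <= 1, Kraft's inequality IS satisfied.
A prefix code with these lengths CAN exist.

Kraft sum = 0.81640625. Satisfied.


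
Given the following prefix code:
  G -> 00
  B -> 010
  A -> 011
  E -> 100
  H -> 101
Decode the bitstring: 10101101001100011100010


Decoding step by step:
Bits 101 -> H
Bits 011 -> A
Bits 010 -> B
Bits 011 -> A
Bits 00 -> G
Bits 011 -> A
Bits 100 -> E
Bits 010 -> B


Decoded message: HABAGAEB


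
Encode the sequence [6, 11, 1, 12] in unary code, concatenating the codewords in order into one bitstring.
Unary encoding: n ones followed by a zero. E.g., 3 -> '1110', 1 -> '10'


Encode each number as n ones followed by a terminating 0:
  6 -> 1111110 (7 bits)
  11 -> 111111111110 (12 bits)
  1 -> 10 (2 bits)
  12 -> 1111111111110 (13 bits)
Total length = 7 + 12 + 2 + 13 = 34 bits.

Unary([6, 11, 1, 12]) = 1111110111111111110101111111111110 (34 bits)


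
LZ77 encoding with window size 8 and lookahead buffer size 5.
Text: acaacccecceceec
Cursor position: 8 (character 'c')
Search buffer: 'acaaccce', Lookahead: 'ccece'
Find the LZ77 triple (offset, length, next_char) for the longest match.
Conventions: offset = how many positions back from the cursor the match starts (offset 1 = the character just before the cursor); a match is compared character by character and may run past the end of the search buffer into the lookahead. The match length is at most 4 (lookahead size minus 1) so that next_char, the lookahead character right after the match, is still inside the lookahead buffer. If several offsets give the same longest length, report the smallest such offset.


Try each offset into the search buffer:
  offset=1 (pos 7, char 'e'): match length 0
  offset=2 (pos 6, char 'c'): match length 1
  offset=3 (pos 5, char 'c'): match length 4
  offset=4 (pos 4, char 'c'): match length 2
  offset=5 (pos 3, char 'a'): match length 0
  offset=6 (pos 2, char 'a'): match length 0
  offset=7 (pos 1, char 'c'): match length 1
  offset=8 (pos 0, char 'a'): match length 0
Longest match has length 4 at offset 3.
next_char = character at position 8 + 4 = 12 -> 'e'

Best match: offset=3, length=4 (matching 'ccec' starting at position 5)
LZ77 triple: (3, 4, 'e')


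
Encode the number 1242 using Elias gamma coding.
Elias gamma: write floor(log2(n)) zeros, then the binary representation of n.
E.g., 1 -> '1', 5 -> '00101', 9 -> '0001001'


num_bits = floor(log2(1242)) + 1 = 11
leading_zeros = num_bits - 1 = 10
binary(1242) = 10011011010

Elias gamma(1242) = '0000000000' + '10011011010' = 000000000010011011010 (21 bits)


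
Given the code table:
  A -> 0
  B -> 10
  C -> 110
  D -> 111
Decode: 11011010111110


Decoding:
110 -> C
110 -> C
10 -> B
111 -> D
110 -> C


Result: CCBDC


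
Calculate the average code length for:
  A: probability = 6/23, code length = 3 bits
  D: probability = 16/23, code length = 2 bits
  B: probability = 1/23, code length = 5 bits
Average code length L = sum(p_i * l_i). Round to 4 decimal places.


Weighted contributions p_i * l_i:
  A: (6/23) * 3 = 18/23
  D: (16/23) * 2 = 32/23
  B: (1/23) * 5 = 5/23
Sum = (18 + 32 + 5)/23 = 55/23

L = 55/23 = 2.3913 bits/symbol


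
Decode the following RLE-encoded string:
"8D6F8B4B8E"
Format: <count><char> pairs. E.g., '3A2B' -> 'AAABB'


Expanding each <count><char> pair:
  8D -> 'DDDDDDDD'
  6F -> 'FFFFFF'
  8B -> 'BBBBBBBB'
  4B -> 'BBBB'
  8E -> 'EEEEEEEE'

Decoded = DDDDDDDDFFFFFFBBBBBBBBBBBBEEEEEEEE


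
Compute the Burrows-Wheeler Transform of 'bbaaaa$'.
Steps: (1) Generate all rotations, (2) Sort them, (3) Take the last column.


Rotations (sorted):
  0: $bbaaaa -> last char: a
  1: a$bbaaa -> last char: a
  2: aa$bbaa -> last char: a
  3: aaa$bba -> last char: a
  4: aaaa$bb -> last char: b
  5: baaaa$b -> last char: b
  6: bbaaaa$ -> last char: $


BWT = aaaabb$


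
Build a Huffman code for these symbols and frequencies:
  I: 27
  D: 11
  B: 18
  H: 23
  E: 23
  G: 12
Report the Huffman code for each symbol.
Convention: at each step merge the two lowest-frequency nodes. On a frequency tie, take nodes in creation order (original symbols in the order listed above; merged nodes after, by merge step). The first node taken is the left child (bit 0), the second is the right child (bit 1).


Huffman tree construction:
Step 1: Merge D(11) + G(12) = 23
Step 2: Merge B(18) + H(23) = 41
Step 3: Merge E(23) + (D+G)(23) = 46
Step 4: Merge I(27) + (B+H)(41) = 68
Step 5: Merge (E+(D+G))(46) + (I+(B+H))(68) = 114
Read each symbol's code off the tree from the root (left child = 0, right child = 1).

Codes:
  I: 10 (length 2)
  D: 010 (length 3)
  B: 110 (length 3)
  H: 111 (length 3)
  E: 00 (length 2)
  G: 011 (length 3)
Average code length: 292/114 = 2.5614 bits/symbol


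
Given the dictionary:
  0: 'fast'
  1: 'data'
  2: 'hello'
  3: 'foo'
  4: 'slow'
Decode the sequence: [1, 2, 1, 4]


Look up each index in the dictionary:
  1 -> 'data'
  2 -> 'hello'
  1 -> 'data'
  4 -> 'slow'

Decoded: "data hello data slow"


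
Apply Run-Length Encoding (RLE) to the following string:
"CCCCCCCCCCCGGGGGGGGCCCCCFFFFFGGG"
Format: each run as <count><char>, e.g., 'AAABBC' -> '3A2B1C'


Scanning runs left to right:
  i=0: run of 'C' x 11 -> '11C'
  i=11: run of 'G' x 8 -> '8G'
  i=19: run of 'C' x 5 -> '5C'
  i=24: run of 'F' x 5 -> '5F'
  i=29: run of 'G' x 3 -> '3G'

RLE = 11C8G5C5F3G


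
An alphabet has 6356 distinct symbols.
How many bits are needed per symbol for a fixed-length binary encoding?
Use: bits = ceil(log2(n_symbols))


log2(6356) = 12.6339
Bracket: 2^12 = 4096 < 6356 <= 2^13 = 8192
So ceil(log2(6356)) = 13

bits = ceil(log2(6356)) = ceil(12.6339) = 13 bits


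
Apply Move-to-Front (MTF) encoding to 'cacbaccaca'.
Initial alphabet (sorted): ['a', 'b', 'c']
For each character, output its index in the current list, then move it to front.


MTF encoding:
'c': index 2 in ['a', 'b', 'c'] -> ['c', 'a', 'b']
'a': index 1 in ['c', 'a', 'b'] -> ['a', 'c', 'b']
'c': index 1 in ['a', 'c', 'b'] -> ['c', 'a', 'b']
'b': index 2 in ['c', 'a', 'b'] -> ['b', 'c', 'a']
'a': index 2 in ['b', 'c', 'a'] -> ['a', 'b', 'c']
'c': index 2 in ['a', 'b', 'c'] -> ['c', 'a', 'b']
'c': index 0 in ['c', 'a', 'b'] -> ['c', 'a', 'b']
'a': index 1 in ['c', 'a', 'b'] -> ['a', 'c', 'b']
'c': index 1 in ['a', 'c', 'b'] -> ['c', 'a', 'b']
'a': index 1 in ['c', 'a', 'b'] -> ['a', 'c', 'b']


Output: [2, 1, 1, 2, 2, 2, 0, 1, 1, 1]


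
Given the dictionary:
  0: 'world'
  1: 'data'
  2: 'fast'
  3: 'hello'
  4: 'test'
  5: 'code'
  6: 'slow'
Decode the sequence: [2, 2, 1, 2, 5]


Look up each index in the dictionary:
  2 -> 'fast'
  2 -> 'fast'
  1 -> 'data'
  2 -> 'fast'
  5 -> 'code'

Decoded: "fast fast data fast code"


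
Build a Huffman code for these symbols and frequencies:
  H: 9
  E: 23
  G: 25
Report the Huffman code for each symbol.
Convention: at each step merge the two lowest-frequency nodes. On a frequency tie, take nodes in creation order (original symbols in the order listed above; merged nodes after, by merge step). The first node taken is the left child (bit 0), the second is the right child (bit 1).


Huffman tree construction:
Step 1: Merge H(9) + E(23) = 32
Step 2: Merge G(25) + (H+E)(32) = 57
Read each symbol's code off the tree from the root (left child = 0, right child = 1).

Codes:
  H: 10 (length 2)
  E: 11 (length 2)
  G: 0 (length 1)
Average code length: 89/57 = 1.5614 bits/symbol


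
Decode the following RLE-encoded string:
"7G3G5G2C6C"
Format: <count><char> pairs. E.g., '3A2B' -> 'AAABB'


Expanding each <count><char> pair:
  7G -> 'GGGGGGG'
  3G -> 'GGG'
  5G -> 'GGGGG'
  2C -> 'CC'
  6C -> 'CCCCCC'

Decoded = GGGGGGGGGGGGGGGCCCCCCCC


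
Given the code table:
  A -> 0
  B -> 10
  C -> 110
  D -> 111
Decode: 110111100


Decoding:
110 -> C
111 -> D
10 -> B
0 -> A


Result: CDBA


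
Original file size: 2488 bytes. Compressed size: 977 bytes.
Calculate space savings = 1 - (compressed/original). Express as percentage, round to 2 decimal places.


ratio = compressed/original = 977/2488 = 0.392685
savings = 1 - ratio = 1 - 0.392685 = 0.607315
as a percentage: 0.607315 * 100 = 60.73%

Space savings = 1 - 977/2488 = 60.73%


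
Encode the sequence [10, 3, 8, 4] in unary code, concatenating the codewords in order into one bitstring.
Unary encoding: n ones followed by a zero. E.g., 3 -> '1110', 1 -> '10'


Encode each number as n ones followed by a terminating 0:
  10 -> 11111111110 (11 bits)
  3 -> 1110 (4 bits)
  8 -> 111111110 (9 bits)
  4 -> 11110 (5 bits)
Total length = 11 + 4 + 9 + 5 = 29 bits.

Unary([10, 3, 8, 4]) = 11111111110111011111111011110 (29 bits)


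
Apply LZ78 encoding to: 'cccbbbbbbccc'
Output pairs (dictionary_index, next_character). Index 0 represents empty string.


LZ78 encoding steps:
Dictionary: {0: ''}
Step 1: w='' (idx 0), next='c' -> output (0, 'c'), add 'c' as idx 1
Step 2: w='c' (idx 1), next='c' -> output (1, 'c'), add 'cc' as idx 2
Step 3: w='' (idx 0), next='b' -> output (0, 'b'), add 'b' as idx 3
Step 4: w='b' (idx 3), next='b' -> output (3, 'b'), add 'bb' as idx 4
Step 5: w='bb' (idx 4), next='b' -> output (4, 'b'), add 'bbb' as idx 5
Step 6: w='cc' (idx 2), next='c' -> output (2, 'c'), add 'ccc' as idx 6


Encoded: [(0, 'c'), (1, 'c'), (0, 'b'), (3, 'b'), (4, 'b'), (2, 'c')]


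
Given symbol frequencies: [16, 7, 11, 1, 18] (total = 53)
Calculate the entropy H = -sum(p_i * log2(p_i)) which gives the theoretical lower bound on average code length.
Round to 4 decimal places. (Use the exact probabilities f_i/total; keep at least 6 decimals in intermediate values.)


Per-symbol terms -p_i * log2(p_i) with p_i = f_i/53:
  p = 16/53 = 0.301887: log2(p) = -1.727920, -p*log2(p) = 0.521636
  p = 7/53 = 0.132075: log2(p) = -2.920566, -p*log2(p) = 0.385735
  p = 11/53 = 0.207547: log2(p) = -2.268489, -p*log2(p) = 0.470818
  p = 1/53 = 0.018868: log2(p) = -5.727920, -p*log2(p) = 0.108074
  p = 18/53 = 0.339623: log2(p) = -1.557995, -p*log2(p) = 0.529131
H = 0.521636 + 0.385735 + 0.470818 + 0.108074 + 0.529131 = 2.015394

H = 2.0154 bits/symbol
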